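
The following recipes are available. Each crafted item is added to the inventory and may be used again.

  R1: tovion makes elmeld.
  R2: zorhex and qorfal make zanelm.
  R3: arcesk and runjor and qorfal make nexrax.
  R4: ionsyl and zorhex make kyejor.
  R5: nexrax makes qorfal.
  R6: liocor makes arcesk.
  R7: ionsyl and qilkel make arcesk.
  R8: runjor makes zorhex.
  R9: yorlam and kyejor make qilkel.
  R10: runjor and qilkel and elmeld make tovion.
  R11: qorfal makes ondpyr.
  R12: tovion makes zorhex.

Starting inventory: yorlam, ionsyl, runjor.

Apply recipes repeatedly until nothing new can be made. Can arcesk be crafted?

Using R8, runjor makes zorhex.
Using R4, ionsyl and zorhex make kyejor.
Using R9, yorlam and kyejor make qilkel.
ionsyl and qilkel → arcesk (R7).

Yes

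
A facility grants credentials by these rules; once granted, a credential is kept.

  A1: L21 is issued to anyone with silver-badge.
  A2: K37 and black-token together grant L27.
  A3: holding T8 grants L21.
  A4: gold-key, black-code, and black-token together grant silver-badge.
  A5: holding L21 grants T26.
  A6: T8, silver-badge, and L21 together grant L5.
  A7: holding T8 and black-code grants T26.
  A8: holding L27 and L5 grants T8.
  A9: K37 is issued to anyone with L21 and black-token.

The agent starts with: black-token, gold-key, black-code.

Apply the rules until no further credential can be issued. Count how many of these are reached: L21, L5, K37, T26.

3

Holding gold-key, black-code, and black-token grants silver-badge (A4).
Holding silver-badge grants L21 (A1).
Holding L21 grants T26 (A5).
Holding L21 and black-token grants K37 (A9).
L21: reached.
L5 would need T8, silver-badge, and L21 (A6), but T8 is never granted.
K37: reached.
T26: reached.
Reached: L21, K37, and T26 — 3 of the 4.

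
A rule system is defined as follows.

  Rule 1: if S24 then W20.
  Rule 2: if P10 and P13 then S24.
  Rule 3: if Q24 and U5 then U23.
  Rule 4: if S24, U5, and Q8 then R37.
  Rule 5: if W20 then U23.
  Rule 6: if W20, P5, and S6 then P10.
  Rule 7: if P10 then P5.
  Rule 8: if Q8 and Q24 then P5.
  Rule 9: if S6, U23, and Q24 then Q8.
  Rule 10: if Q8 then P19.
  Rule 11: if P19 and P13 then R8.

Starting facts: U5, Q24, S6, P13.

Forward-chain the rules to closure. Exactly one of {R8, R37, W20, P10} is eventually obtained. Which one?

From Q24 and U5, Rule 3 gives U23.
S6, U23, and Q24 hold, so Q8 follows (Rule 9).
From Q8, Rule 10 gives P19.
From P19 and P13, Rule 11 gives R8.
R37 would need S24, U5, and Q8 (Rule 4), but S24 is never established. P10 would need W20, P5, and S6 (Rule 6), but W20 is never established. W20 would need S24 (Rule 1), but S24 is never established.

R8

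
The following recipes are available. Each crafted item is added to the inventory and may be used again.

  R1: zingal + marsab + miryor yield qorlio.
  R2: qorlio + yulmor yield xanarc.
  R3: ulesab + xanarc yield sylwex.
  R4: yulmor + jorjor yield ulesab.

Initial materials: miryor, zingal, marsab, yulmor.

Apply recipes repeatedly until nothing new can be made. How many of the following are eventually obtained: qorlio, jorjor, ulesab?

1

zingal + marsab + miryor → qorlio (R1).
qorlio: reached.
No rule produces jorjor, and it is not given.
ulesab would need yulmor and jorjor (R4), but jorjor is never obtained.
Reached: qorlio — 1 of the 3.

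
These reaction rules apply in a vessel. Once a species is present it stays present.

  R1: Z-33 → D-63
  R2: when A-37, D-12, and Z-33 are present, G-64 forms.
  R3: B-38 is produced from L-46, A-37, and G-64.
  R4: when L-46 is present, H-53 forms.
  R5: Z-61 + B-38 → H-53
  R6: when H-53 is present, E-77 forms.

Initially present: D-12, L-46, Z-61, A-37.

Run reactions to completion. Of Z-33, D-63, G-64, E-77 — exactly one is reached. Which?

E-77

L-46 present → H-53 forms (R4).
H-53 present → E-77 forms (R6).
No rule produces Z-33, and it is not given. G-64 would need A-37, D-12, and Z-33 (R2), but Z-33 never forms. D-63 would need Z-33 (R1), but Z-33 never forms.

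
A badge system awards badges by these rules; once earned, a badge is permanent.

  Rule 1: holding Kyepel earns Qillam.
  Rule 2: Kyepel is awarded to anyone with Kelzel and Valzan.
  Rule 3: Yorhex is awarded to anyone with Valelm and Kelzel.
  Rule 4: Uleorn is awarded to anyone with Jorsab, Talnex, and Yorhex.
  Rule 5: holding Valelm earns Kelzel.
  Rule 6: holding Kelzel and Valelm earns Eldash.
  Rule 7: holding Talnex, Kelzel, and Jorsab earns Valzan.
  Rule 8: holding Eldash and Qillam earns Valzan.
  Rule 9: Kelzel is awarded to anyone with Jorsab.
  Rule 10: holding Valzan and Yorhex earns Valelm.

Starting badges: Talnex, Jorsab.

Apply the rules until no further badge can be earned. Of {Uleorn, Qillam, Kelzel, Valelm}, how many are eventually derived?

With Jorsab, Kelzel is earned (Rule 9).
With Talnex, Kelzel, and Jorsab, Valzan is earned (Rule 7).
With Kelzel and Valzan, Kyepel is earned (Rule 2).
With Kyepel, Qillam is earned (Rule 1).
Uleorn would need Jorsab, Talnex, and Yorhex (Rule 4), but Yorhex is never earned.
Qillam: reached.
Kelzel: reached.
Valelm would need Valzan and Yorhex (Rule 10), but Yorhex is never earned.
Reached: Qillam and Kelzel — 2 of the 4.

2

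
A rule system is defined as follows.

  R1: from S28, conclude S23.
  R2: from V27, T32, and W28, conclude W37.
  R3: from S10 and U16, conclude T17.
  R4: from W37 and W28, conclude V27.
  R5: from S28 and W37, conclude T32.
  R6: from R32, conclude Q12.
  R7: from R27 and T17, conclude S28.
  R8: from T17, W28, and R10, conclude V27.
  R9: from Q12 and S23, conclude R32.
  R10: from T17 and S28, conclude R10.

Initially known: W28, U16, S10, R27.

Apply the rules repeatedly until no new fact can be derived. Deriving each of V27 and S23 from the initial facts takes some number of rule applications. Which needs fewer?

S23

S23: From S10 and U16, R3 gives T17. R27 and T17 hold, so S28 follows (R7). S28 holds, so S23 follows (R1). [3 rule applications]
V27: From S10 and U16, R3 gives T17. R27 and T17 hold, so S28 follows (R7). T17 and S28 hold, so R10 follows (R10). T17, W28, and R10 hold, so V27 follows (R8). [4 rule applications]
S23 needs fewer.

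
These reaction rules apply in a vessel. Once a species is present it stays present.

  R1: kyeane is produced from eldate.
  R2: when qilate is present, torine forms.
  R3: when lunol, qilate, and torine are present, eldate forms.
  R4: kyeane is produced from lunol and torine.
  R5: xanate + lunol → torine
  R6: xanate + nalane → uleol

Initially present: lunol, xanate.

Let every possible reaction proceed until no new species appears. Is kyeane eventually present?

xanate and lunol present → torine forms (R5).
lunol and torine present → kyeane forms (R4).

Yes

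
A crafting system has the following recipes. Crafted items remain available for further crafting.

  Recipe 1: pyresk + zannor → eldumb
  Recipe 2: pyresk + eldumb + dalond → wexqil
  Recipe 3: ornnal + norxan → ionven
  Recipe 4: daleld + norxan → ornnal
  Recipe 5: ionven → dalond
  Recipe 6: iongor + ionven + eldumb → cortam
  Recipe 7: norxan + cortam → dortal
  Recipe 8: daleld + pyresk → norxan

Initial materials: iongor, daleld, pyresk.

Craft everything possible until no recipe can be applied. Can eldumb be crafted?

No

eldumb would need pyresk and zannor (Recipe 1), but zannor is never obtained.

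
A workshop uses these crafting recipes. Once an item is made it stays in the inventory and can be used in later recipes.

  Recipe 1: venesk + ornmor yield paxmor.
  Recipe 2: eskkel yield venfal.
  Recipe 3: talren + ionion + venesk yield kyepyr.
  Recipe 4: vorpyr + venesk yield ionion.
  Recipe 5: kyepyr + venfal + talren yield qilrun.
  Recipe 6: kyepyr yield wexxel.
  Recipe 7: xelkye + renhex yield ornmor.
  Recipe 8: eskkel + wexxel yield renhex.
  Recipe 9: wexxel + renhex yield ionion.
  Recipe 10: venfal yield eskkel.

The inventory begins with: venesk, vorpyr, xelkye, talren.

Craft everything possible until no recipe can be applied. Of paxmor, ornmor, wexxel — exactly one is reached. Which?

wexxel

vorpyr + venesk → ionion (Recipe 4).
Using Recipe 3, talren, ionion, and venesk make kyepyr.
Using Recipe 6, kyepyr makes wexxel.
paxmor would need venesk and ornmor (Recipe 1), but ornmor is never obtained. ornmor would need xelkye and renhex (Recipe 7), but renhex is never obtained.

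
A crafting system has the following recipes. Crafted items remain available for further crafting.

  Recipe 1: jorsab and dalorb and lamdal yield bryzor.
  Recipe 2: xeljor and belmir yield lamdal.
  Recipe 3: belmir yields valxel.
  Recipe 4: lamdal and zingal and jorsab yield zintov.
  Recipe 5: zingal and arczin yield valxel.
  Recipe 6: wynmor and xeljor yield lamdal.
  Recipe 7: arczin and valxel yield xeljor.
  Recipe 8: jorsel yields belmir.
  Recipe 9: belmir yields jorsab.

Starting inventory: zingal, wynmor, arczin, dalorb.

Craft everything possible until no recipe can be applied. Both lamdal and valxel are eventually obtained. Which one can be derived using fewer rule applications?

valxel: Using Recipe 5, zingal and arczin make valxel. [1 rule application]
lamdal: Using Recipe 5, zingal and arczin make valxel. arczin and valxel → xeljor (Recipe 7). wynmor and xeljor → lamdal (Recipe 6). [3 rule applications]
valxel needs fewer.

valxel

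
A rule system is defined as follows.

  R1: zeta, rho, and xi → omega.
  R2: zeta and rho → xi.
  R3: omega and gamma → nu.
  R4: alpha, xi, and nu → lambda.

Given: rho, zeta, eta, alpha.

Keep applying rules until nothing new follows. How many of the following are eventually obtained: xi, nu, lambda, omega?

From zeta and rho, R2 gives xi.
zeta, rho, and xi hold, so omega follows (R1).
xi: reached.
nu would need omega and gamma (R3), but gamma is never established.
lambda would need alpha, xi, and nu (R4), but nu is never established.
omega: reached.
Reached: xi and omega — 2 of the 4.

2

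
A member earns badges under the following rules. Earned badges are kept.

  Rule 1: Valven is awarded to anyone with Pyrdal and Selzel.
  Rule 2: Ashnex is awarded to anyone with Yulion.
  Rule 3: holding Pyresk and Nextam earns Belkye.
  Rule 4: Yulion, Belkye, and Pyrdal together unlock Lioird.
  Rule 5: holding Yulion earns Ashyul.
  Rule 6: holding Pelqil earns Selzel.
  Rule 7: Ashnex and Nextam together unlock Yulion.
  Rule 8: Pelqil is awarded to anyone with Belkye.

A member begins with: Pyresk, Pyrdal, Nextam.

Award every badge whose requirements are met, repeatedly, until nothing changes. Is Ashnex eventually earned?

No

Ashnex would need Yulion (Rule 2), but Yulion is never earned.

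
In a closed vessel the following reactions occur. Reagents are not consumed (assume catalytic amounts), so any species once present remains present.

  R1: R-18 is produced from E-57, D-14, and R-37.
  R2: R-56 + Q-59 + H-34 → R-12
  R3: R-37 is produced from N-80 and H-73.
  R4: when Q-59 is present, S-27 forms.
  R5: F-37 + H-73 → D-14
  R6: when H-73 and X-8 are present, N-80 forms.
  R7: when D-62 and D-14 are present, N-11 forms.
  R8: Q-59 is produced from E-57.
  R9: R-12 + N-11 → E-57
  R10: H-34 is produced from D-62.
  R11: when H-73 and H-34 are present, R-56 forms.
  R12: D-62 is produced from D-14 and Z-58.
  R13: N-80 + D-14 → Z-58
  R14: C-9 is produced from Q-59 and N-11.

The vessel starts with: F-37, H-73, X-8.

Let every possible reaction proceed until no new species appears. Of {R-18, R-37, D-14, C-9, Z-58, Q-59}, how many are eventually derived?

H-73 and X-8 present → N-80 forms (R6).
F-37 and H-73 present → D-14 forms (R5).
N-80 and D-14 present → Z-58 forms (R13).
N-80 and H-73 present → R-37 forms (R3).
R-18 would need E-57, D-14, and R-37 (R1), but E-57 never forms.
R-37: reached.
D-14: reached.
C-9 would need Q-59 and N-11 (R14), but Q-59 never forms.
Z-58: reached.
Q-59 would need E-57 (R8), but E-57 never forms.
Reached: R-37, D-14, and Z-58 — 3 of the 6.

3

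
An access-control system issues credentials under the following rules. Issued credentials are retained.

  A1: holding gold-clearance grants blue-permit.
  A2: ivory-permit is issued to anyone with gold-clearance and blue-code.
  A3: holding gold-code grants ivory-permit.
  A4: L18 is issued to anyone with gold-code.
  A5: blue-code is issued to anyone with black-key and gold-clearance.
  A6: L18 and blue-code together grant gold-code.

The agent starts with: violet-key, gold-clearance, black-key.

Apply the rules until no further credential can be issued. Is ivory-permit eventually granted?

Holding black-key and gold-clearance grants blue-code (A5).
Holding gold-clearance and blue-code grants ivory-permit (A2).

Yes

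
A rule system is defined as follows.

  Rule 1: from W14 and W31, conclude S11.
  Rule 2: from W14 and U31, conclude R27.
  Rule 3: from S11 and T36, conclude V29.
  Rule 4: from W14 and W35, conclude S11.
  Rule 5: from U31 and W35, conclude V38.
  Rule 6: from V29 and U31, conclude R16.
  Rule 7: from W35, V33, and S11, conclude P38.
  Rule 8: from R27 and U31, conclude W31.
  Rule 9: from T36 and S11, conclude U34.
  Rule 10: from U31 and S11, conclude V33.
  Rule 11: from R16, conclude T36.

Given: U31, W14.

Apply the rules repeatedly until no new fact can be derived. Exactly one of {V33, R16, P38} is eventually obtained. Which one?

V33

From W14 and U31, Rule 2 gives R27.
R27 and U31 hold, so W31 follows (Rule 8).
W14 and W31 hold, so S11 follows (Rule 1).
U31 and S11 hold, so V33 follows (Rule 10).
R16 would need V29 and U31 (Rule 6), but V29 is never established. P38 would need W35, V33, and S11 (Rule 7), but W35 is never established.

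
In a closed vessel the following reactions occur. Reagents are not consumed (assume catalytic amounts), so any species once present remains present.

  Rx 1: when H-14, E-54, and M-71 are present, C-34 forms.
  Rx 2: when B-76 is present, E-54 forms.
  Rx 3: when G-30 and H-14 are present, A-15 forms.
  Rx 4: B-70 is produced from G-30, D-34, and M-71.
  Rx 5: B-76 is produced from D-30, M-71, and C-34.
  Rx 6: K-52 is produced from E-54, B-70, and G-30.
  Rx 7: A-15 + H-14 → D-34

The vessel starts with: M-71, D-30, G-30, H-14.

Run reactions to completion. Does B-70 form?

G-30 and H-14 present → A-15 forms (Rx 3).
A-15 and H-14 present → D-34 forms (Rx 7).
G-30, D-34, and M-71 present → B-70 forms (Rx 4).

Yes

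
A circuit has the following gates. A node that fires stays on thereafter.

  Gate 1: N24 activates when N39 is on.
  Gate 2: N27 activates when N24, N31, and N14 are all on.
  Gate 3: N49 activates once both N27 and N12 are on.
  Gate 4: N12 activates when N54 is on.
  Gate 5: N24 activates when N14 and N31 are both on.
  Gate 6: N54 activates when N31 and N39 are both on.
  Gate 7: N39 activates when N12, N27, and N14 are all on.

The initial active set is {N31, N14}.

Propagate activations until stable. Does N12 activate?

N12 would need N54 (Gate 4), but N54 never turns on.

No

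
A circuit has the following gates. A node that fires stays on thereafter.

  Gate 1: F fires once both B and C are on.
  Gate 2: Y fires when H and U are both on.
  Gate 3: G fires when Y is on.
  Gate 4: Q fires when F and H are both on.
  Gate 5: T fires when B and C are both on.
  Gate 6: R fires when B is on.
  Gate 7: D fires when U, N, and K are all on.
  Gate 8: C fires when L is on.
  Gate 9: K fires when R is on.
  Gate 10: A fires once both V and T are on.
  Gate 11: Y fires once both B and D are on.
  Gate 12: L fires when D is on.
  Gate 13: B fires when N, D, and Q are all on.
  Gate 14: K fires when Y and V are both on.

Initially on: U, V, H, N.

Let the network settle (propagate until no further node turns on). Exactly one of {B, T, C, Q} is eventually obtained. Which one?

C

Gate 2: H and U on → Y on.
Gate 14: Y and V on → K on.
Gate 7: U, N, and K on → D on.
D is on, so L fires (Gate 12).
L is on, so C fires (Gate 8).
T would need B and C (Gate 5), but B never turns on. Q would need F and H (Gate 4), but F never turns on. B would need N, D, and Q (Gate 13), but Q never turns on.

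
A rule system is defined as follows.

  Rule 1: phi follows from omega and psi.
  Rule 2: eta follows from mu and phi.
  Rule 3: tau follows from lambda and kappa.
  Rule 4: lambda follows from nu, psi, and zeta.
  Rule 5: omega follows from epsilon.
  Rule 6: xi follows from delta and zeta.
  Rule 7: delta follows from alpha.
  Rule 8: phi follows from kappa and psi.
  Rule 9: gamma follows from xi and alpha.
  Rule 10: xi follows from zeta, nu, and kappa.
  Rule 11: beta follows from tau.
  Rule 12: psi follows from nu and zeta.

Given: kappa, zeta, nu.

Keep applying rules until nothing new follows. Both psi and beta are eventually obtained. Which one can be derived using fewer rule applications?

psi: From nu and zeta, Rule 12 gives psi. [1 rule application]
beta: From nu and zeta, Rule 12 gives psi. From nu, psi, and zeta, Rule 4 gives lambda. lambda and kappa hold, so tau follows (Rule 3). tau holds, so beta follows (Rule 11). [4 rule applications]
psi needs fewer.

psi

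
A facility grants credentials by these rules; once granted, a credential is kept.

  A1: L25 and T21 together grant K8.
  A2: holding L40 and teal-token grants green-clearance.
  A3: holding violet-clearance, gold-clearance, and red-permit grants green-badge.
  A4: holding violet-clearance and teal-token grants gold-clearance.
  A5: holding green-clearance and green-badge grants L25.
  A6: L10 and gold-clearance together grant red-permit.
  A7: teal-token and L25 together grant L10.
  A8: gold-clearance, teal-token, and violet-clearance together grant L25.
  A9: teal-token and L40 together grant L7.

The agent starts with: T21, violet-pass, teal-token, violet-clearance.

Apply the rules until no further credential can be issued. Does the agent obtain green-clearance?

No

green-clearance would need L40 and teal-token (A2), but L40 is never granted.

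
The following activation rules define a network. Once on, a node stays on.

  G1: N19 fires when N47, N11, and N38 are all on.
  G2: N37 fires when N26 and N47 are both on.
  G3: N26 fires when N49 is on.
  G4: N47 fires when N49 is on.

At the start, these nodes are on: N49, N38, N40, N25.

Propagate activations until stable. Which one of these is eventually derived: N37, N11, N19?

N37

G4: N49 on → N47 on.
G3: N49 on → N26 on.
G2: N26 and N47 on → N37 on.
N19 would need N47, N11, and N38 (G1), but N11 never turns on. No rule produces N11, and it is not given.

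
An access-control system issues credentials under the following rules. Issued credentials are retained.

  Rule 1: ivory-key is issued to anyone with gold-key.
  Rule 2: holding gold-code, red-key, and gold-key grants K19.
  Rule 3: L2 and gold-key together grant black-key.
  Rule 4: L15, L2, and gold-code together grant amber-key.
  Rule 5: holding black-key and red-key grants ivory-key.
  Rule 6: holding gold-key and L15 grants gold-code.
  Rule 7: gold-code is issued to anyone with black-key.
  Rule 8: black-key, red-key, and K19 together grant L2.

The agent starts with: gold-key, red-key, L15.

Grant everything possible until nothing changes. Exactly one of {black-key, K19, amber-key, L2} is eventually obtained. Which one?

K19

Holding gold-key and L15 grants gold-code (Rule 6).
Holding gold-code, red-key, and gold-key grants K19 (Rule 2).
amber-key would need L15, L2, and gold-code (Rule 4), but L2 is never granted. L2 would need black-key, red-key, and K19 (Rule 8), but black-key is never granted. black-key would need L2 and gold-key (Rule 3), but L2 is never granted.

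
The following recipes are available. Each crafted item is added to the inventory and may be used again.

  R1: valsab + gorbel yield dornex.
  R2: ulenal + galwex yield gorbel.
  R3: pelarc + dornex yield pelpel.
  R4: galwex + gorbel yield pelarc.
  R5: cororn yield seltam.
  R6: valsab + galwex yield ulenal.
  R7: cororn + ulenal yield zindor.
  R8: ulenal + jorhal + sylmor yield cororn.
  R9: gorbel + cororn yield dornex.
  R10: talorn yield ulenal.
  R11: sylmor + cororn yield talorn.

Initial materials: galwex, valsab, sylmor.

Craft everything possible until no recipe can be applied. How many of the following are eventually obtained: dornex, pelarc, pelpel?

Using R6, valsab and galwex make ulenal.
Using R2, ulenal and galwex make gorbel.
Using R4, galwex and gorbel make pelarc.
Using R1, valsab and gorbel make dornex.
Using R3, pelarc and dornex make pelpel.
dornex: reached.
pelarc: reached.
pelpel: reached.
All 3 are reached.

3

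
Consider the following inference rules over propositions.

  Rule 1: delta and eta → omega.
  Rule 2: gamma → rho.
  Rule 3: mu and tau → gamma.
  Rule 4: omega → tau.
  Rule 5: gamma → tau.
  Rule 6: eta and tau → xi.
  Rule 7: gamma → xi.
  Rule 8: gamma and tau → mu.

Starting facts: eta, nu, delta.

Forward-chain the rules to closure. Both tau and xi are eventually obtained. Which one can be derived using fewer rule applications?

tau

tau: From delta and eta, Rule 1 gives omega. omega holds, so tau follows (Rule 4). [2 rule applications]
xi: delta and eta hold, so omega follows (Rule 1). From omega, Rule 4 gives tau. eta and tau hold, so xi follows (Rule 6). [3 rule applications]
tau needs fewer.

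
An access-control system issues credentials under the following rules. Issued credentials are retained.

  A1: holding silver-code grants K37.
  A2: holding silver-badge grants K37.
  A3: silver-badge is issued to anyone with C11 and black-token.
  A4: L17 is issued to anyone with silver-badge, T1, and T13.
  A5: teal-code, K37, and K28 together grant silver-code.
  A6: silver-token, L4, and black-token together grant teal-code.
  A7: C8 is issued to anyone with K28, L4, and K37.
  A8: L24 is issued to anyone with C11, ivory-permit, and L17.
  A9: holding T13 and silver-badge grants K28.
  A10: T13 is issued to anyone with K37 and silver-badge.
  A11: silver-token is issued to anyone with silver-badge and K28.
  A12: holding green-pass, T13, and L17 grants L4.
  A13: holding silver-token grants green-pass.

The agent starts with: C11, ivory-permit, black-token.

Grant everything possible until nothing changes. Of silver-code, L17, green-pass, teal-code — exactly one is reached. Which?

Holding C11 and black-token grants silver-badge (A3).
Holding silver-badge grants K37 (A2).
Holding K37 and silver-badge grants T13 (A10).
Holding T13 and silver-badge grants K28 (A9).
Holding silver-badge and K28 grants silver-token (A11).
Holding silver-token grants green-pass (A13).
L17 would need silver-badge, T1, and T13 (A4), but T1 is never granted. silver-code would need teal-code, K37, and K28 (A5), but teal-code is never granted. teal-code would need silver-token, L4, and black-token (A6), but L4 is never granted.

green-pass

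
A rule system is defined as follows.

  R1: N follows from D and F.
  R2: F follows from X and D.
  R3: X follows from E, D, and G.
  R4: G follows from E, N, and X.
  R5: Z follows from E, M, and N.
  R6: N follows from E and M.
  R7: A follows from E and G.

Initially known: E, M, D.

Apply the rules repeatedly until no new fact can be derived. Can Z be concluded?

E and M hold, so N follows (R6).
E, M, and N hold, so Z follows (R5).

Yes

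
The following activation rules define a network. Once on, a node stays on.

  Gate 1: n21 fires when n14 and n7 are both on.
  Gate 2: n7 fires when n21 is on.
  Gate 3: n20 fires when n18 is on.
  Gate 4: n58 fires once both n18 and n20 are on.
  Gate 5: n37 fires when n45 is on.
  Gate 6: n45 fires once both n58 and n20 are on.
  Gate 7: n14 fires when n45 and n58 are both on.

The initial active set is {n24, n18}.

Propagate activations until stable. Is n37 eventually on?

Yes

Gate 3: n18 on → n20 on.
n18 and n20 are on, so n58 fires (Gate 4).
Gate 6: n58 and n20 on → n45 on.
Gate 5: n45 on → n37 on.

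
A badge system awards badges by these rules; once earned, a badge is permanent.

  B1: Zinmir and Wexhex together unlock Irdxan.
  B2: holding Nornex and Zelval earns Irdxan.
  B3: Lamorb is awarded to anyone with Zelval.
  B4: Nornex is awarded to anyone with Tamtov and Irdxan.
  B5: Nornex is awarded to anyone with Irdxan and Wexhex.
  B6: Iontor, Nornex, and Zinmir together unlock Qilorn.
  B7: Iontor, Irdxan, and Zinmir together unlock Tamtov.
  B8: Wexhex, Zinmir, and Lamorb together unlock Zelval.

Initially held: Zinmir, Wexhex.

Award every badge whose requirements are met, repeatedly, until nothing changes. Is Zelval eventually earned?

No

Zelval would need Wexhex, Zinmir, and Lamorb (B8), but Lamorb is never earned.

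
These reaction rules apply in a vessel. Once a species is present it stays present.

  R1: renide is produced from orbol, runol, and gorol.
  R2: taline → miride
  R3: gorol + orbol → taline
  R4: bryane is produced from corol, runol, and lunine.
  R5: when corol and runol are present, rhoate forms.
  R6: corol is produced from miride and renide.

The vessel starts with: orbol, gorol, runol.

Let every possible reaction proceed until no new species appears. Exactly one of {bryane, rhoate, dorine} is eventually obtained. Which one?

orbol, runol, and gorol present → renide forms (R1).
gorol and orbol present → taline forms (R3).
taline present → miride forms (R2).
miride and renide present → corol forms (R6).
corol and runol present → rhoate forms (R5).
bryane would need corol, runol, and lunine (R4), but lunine never forms. No rule produces dorine, and it is not given.

rhoate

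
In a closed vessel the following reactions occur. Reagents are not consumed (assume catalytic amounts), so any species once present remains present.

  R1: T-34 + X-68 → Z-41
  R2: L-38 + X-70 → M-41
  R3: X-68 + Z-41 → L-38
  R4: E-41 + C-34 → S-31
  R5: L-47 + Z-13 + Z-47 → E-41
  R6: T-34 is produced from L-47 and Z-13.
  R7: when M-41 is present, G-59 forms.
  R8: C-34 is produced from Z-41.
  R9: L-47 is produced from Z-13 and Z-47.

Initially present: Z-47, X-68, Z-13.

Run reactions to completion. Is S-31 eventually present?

Z-13 and Z-47 present → L-47 forms (R9).
L-47, Z-13, and Z-47 present → E-41 forms (R5).
L-47 and Z-13 present → T-34 forms (R6).
T-34 and X-68 present → Z-41 forms (R1).
Z-41 present → C-34 forms (R8).
E-41 and C-34 present → S-31 forms (R4).

Yes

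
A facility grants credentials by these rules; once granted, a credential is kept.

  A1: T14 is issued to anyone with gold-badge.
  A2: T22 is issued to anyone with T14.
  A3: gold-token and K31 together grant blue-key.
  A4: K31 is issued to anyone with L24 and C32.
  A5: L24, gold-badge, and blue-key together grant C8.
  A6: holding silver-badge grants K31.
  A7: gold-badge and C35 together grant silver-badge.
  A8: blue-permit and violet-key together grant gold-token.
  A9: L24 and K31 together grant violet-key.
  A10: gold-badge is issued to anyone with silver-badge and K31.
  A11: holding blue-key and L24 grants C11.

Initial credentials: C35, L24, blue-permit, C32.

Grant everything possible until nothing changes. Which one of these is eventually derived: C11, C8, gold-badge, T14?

Holding L24 and C32 grants K31 (A4).
Holding L24 and K31 grants violet-key (A9).
Holding blue-permit and violet-key grants gold-token (A8).
Holding gold-token and K31 grants blue-key (A3).
Holding blue-key and L24 grants C11 (A11).
C8 would need L24, gold-badge, and blue-key (A5), but gold-badge is never granted. T14 would need gold-badge (A1), but gold-badge is never granted. gold-badge would need silver-badge and K31 (A10), but silver-badge is never granted.

C11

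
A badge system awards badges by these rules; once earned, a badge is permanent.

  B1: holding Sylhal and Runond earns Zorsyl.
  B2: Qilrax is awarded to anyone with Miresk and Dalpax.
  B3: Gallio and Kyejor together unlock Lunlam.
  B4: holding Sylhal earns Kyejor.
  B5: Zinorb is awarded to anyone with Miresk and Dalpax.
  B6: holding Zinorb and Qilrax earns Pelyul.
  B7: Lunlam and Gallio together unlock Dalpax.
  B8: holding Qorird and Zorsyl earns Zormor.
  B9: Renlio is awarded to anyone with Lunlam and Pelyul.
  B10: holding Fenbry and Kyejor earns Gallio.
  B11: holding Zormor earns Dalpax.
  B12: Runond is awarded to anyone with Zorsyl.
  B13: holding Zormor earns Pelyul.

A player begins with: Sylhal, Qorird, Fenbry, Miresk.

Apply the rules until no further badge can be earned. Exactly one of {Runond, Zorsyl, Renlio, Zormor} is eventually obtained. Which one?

Renlio

With Sylhal, Kyejor is earned (B4).
With Fenbry and Kyejor, Gallio is earned (B10).
With Gallio and Kyejor, Lunlam is earned (B3).
With Lunlam and Gallio, Dalpax is earned (B7).
With Miresk and Dalpax, Qilrax is earned (B2).
With Miresk and Dalpax, Zinorb is earned (B5).
With Zinorb and Qilrax, Pelyul is earned (B6).
With Lunlam and Pelyul, Renlio is earned (B9).
Zormor would need Qorird and Zorsyl (B8), but Zorsyl is never earned. Runond would need Zorsyl (B12), but Zorsyl is never earned. Zorsyl would need Sylhal and Runond (B1), but Runond is never earned.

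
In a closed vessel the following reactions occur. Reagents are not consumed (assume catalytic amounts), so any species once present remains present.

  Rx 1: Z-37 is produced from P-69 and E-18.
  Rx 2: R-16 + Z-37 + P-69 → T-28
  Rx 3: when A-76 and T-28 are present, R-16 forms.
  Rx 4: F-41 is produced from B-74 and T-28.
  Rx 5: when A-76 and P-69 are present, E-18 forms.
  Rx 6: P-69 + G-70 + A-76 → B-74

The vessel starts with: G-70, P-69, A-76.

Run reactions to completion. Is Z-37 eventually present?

A-76 and P-69 present → E-18 forms (Rx 5).
P-69 and E-18 present → Z-37 forms (Rx 1).

Yes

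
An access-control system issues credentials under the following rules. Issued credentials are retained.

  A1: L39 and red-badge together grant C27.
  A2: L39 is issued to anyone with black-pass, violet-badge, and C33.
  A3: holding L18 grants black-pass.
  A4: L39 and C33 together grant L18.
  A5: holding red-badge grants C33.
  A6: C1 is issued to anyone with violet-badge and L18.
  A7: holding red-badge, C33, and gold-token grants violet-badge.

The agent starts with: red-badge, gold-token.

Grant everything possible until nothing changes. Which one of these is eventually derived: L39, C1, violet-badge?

Holding red-badge grants C33 (A5).
Holding red-badge, C33, and gold-token grants violet-badge (A7).
C1 would need violet-badge and L18 (A6), but L18 is never granted. L39 would need black-pass, violet-badge, and C33 (A2), but black-pass is never granted.

violet-badge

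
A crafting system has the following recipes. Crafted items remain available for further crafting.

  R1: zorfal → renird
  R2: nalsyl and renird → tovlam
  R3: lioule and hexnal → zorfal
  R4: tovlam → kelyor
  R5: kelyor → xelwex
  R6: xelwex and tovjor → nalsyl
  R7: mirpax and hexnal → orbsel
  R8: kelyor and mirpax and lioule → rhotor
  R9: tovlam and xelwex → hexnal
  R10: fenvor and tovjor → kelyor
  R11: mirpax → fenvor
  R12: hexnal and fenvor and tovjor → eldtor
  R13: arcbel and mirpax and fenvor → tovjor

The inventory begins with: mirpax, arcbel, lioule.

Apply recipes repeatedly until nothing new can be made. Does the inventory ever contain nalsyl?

mirpax → fenvor (R11).
arcbel and mirpax and fenvor → tovjor (R13).
Using R10, fenvor and tovjor make kelyor.
kelyor → xelwex (R5).
Using R6, xelwex and tovjor make nalsyl.

Yes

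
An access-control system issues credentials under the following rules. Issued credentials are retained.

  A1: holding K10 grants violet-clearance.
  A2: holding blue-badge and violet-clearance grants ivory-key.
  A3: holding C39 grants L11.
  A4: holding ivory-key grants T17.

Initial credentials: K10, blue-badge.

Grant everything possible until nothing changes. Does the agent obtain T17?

Yes

Holding K10 grants violet-clearance (A1).
Holding blue-badge and violet-clearance grants ivory-key (A2).
Holding ivory-key grants T17 (A4).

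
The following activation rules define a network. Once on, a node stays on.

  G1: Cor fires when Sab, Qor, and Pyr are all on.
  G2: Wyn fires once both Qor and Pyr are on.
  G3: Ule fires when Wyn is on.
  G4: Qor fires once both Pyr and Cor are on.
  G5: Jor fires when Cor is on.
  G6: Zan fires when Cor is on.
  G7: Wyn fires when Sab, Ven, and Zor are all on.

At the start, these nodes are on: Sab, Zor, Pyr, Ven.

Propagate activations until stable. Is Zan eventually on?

Zan would need Cor (G6), but Cor never turns on.

No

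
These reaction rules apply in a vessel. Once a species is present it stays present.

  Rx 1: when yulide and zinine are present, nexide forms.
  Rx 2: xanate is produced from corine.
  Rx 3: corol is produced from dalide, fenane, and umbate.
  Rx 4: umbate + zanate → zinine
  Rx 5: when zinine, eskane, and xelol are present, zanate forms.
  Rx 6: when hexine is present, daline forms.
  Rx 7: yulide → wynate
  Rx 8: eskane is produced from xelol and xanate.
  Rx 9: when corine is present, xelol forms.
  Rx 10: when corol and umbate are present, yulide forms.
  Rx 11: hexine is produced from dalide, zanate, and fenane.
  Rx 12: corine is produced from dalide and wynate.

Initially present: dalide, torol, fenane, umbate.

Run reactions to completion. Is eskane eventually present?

dalide, fenane, and umbate present → corol forms (Rx 3).
corol and umbate present → yulide forms (Rx 10).
yulide present → wynate forms (Rx 7).
dalide and wynate present → corine forms (Rx 12).
corine present → xanate forms (Rx 2).
corine present → xelol forms (Rx 9).
xelol and xanate present → eskane forms (Rx 8).

Yes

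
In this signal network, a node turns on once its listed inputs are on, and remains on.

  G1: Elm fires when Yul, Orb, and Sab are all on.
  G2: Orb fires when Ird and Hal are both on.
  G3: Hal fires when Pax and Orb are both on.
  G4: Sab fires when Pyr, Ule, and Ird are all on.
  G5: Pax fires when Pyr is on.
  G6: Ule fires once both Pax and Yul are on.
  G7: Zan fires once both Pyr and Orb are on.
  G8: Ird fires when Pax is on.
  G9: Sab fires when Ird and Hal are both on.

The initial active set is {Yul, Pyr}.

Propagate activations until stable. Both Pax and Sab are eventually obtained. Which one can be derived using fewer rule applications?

Pax: G5: Pyr on → Pax on. [1 rule application]
Sab: G5: Pyr on → Pax on. G6: Pax and Yul on → Ule on. Pax is on, so Ird fires (G8). G4: Pyr, Ule, and Ird on → Sab on. [4 rule applications]
Pax needs fewer.

Pax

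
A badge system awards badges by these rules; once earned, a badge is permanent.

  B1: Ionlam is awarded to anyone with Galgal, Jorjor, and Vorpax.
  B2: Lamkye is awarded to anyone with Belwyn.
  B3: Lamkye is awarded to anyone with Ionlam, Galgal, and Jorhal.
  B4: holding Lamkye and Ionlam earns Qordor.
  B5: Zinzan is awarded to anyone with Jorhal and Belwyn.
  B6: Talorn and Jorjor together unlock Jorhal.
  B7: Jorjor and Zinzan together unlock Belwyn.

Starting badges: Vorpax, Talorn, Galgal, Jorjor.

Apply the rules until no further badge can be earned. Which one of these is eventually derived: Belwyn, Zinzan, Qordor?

Qordor

With Galgal, Jorjor, and Vorpax, Ionlam is earned (B1).
With Talorn and Jorjor, Jorhal is earned (B6).
With Ionlam, Galgal, and Jorhal, Lamkye is earned (B3).
With Lamkye and Ionlam, Qordor is earned (B4).
Zinzan would need Jorhal and Belwyn (B5), but Belwyn is never earned. Belwyn would need Jorjor and Zinzan (B7), but Zinzan is never earned.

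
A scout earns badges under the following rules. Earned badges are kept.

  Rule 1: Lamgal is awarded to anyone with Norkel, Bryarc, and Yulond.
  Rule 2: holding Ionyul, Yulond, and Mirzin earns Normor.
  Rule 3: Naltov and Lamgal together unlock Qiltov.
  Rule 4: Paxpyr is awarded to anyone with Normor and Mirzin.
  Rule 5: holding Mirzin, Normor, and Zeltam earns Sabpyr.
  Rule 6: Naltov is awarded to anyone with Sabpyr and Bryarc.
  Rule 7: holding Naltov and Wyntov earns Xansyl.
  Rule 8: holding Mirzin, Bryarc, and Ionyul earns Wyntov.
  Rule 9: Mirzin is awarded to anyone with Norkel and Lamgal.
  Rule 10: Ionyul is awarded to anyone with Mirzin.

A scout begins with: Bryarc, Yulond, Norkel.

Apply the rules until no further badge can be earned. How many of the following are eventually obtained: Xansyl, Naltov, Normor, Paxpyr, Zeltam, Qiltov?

With Norkel, Bryarc, and Yulond, Lamgal is earned (Rule 1).
With Norkel and Lamgal, Mirzin is earned (Rule 9).
With Mirzin, Ionyul is earned (Rule 10).
With Ionyul, Yulond, and Mirzin, Normor is earned (Rule 2).
With Normor and Mirzin, Paxpyr is earned (Rule 4).
Xansyl would need Naltov and Wyntov (Rule 7), but Naltov is never earned.
Naltov would need Sabpyr and Bryarc (Rule 6), but Sabpyr is never earned.
Normor: reached.
Paxpyr: reached.
No rule produces Zeltam, and it is not given.
Qiltov would need Naltov and Lamgal (Rule 3), but Naltov is never earned.
Reached: Normor and Paxpyr — 2 of the 6.

2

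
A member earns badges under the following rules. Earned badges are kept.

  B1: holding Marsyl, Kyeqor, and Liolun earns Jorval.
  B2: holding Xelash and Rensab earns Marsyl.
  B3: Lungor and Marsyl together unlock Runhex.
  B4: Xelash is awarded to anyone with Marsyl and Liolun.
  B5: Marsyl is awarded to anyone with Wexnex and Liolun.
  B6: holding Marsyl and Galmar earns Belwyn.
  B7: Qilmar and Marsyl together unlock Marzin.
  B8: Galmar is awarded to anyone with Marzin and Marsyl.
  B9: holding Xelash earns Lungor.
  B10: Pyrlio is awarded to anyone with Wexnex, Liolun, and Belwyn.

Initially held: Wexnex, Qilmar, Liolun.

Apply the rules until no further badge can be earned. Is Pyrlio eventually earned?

With Wexnex and Liolun, Marsyl is earned (B5).
With Qilmar and Marsyl, Marzin is earned (B7).
With Marzin and Marsyl, Galmar is earned (B8).
With Marsyl and Galmar, Belwyn is earned (B6).
With Wexnex, Liolun, and Belwyn, Pyrlio is earned (B10).

Yes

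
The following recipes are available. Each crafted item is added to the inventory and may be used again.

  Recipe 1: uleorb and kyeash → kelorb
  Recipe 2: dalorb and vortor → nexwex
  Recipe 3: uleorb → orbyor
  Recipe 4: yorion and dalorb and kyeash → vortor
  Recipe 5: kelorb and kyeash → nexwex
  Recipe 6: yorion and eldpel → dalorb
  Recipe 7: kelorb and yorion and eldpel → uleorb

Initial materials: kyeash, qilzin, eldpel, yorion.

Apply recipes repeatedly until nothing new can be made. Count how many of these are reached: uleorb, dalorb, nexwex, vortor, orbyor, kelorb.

3

Using Recipe 6, yorion and eldpel make dalorb.
yorion and dalorb and kyeash → vortor (Recipe 4).
dalorb and vortor → nexwex (Recipe 2).
uleorb would need kelorb, yorion, and eldpel (Recipe 7), but kelorb is never obtained.
dalorb: reached.
nexwex: reached.
vortor: reached.
orbyor would need uleorb (Recipe 3), but uleorb is never obtained.
kelorb would need uleorb and kyeash (Recipe 1), but uleorb is never obtained.
Reached: dalorb, nexwex, and vortor — 3 of the 6.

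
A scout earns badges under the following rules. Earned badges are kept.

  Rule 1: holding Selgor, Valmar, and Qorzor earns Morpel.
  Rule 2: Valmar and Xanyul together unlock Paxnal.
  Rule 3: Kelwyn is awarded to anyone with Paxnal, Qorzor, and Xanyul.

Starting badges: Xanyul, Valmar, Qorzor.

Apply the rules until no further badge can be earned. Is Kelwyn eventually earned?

Yes

With Valmar and Xanyul, Paxnal is earned (Rule 2).
With Paxnal, Qorzor, and Xanyul, Kelwyn is earned (Rule 3).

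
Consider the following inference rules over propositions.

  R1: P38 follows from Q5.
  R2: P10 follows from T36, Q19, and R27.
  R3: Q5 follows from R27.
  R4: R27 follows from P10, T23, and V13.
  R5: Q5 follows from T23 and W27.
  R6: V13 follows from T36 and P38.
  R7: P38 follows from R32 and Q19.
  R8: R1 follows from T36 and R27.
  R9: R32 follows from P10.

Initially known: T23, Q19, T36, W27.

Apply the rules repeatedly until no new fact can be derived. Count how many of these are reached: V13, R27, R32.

1

T23 and W27 hold, so Q5 follows (R5).
Q5 holds, so P38 follows (R1).
T36 and P38 hold, so V13 follows (R6).
V13: reached.
R27 would need P10, T23, and V13 (R4), but P10 is never established.
R32 would need P10 (R9), but P10 is never established.
Reached: V13 — 1 of the 3.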